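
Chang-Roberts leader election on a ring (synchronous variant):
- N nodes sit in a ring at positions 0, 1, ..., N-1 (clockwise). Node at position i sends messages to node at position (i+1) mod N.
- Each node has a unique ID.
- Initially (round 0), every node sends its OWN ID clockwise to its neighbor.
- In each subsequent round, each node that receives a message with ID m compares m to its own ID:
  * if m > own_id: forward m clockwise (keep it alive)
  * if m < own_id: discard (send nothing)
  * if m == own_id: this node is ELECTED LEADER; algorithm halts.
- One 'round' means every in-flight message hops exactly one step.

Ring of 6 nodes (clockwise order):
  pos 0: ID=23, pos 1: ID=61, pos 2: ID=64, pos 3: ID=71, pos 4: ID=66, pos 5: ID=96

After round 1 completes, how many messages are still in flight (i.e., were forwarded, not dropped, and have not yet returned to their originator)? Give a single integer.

Round 1: pos1(id61) recv 23: drop; pos2(id64) recv 61: drop; pos3(id71) recv 64: drop; pos4(id66) recv 71: fwd; pos5(id96) recv 66: drop; pos0(id23) recv 96: fwd
After round 1: 2 messages still in flight

Answer: 2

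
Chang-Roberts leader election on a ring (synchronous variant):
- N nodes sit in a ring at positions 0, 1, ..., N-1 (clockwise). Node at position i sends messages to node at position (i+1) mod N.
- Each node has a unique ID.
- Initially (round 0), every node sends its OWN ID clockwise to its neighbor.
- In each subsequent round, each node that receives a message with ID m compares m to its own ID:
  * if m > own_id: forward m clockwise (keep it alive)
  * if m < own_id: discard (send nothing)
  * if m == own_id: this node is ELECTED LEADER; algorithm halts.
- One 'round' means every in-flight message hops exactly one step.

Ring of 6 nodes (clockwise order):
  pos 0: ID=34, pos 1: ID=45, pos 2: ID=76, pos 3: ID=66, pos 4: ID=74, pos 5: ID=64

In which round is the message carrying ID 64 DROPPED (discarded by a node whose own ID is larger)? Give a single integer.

Answer: 3

Derivation:
Round 1: pos1(id45) recv 34: drop; pos2(id76) recv 45: drop; pos3(id66) recv 76: fwd; pos4(id74) recv 66: drop; pos5(id64) recv 74: fwd; pos0(id34) recv 64: fwd
Round 2: pos4(id74) recv 76: fwd; pos0(id34) recv 74: fwd; pos1(id45) recv 64: fwd
Round 3: pos5(id64) recv 76: fwd; pos1(id45) recv 74: fwd; pos2(id76) recv 64: drop
Round 4: pos0(id34) recv 76: fwd; pos2(id76) recv 74: drop
Round 5: pos1(id45) recv 76: fwd
Round 6: pos2(id76) recv 76: ELECTED
Message ID 64 originates at pos 5; dropped at pos 2 in round 3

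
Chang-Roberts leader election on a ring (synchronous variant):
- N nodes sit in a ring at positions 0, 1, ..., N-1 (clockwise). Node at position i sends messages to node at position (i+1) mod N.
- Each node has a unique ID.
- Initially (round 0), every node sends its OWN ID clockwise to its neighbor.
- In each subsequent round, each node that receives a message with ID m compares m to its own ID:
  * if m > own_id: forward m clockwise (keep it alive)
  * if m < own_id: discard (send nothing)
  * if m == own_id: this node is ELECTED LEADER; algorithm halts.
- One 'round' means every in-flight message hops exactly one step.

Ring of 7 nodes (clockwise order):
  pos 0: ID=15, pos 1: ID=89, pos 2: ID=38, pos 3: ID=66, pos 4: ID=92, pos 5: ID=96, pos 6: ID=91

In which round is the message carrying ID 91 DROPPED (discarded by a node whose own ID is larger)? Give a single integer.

Round 1: pos1(id89) recv 15: drop; pos2(id38) recv 89: fwd; pos3(id66) recv 38: drop; pos4(id92) recv 66: drop; pos5(id96) recv 92: drop; pos6(id91) recv 96: fwd; pos0(id15) recv 91: fwd
Round 2: pos3(id66) recv 89: fwd; pos0(id15) recv 96: fwd; pos1(id89) recv 91: fwd
Round 3: pos4(id92) recv 89: drop; pos1(id89) recv 96: fwd; pos2(id38) recv 91: fwd
Round 4: pos2(id38) recv 96: fwd; pos3(id66) recv 91: fwd
Round 5: pos3(id66) recv 96: fwd; pos4(id92) recv 91: drop
Round 6: pos4(id92) recv 96: fwd
Round 7: pos5(id96) recv 96: ELECTED
Message ID 91 originates at pos 6; dropped at pos 4 in round 5

Answer: 5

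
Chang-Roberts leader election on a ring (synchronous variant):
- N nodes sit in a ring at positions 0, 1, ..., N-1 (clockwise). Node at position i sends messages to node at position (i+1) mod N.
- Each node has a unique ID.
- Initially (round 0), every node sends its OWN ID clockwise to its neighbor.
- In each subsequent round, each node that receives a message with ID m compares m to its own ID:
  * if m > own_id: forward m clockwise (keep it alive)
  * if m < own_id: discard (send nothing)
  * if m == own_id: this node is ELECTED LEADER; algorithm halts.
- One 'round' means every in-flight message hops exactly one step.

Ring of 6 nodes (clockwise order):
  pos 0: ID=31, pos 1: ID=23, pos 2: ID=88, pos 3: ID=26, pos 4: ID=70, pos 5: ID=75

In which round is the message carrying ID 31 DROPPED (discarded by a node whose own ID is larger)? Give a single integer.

Round 1: pos1(id23) recv 31: fwd; pos2(id88) recv 23: drop; pos3(id26) recv 88: fwd; pos4(id70) recv 26: drop; pos5(id75) recv 70: drop; pos0(id31) recv 75: fwd
Round 2: pos2(id88) recv 31: drop; pos4(id70) recv 88: fwd; pos1(id23) recv 75: fwd
Round 3: pos5(id75) recv 88: fwd; pos2(id88) recv 75: drop
Round 4: pos0(id31) recv 88: fwd
Round 5: pos1(id23) recv 88: fwd
Round 6: pos2(id88) recv 88: ELECTED
Message ID 31 originates at pos 0; dropped at pos 2 in round 2

Answer: 2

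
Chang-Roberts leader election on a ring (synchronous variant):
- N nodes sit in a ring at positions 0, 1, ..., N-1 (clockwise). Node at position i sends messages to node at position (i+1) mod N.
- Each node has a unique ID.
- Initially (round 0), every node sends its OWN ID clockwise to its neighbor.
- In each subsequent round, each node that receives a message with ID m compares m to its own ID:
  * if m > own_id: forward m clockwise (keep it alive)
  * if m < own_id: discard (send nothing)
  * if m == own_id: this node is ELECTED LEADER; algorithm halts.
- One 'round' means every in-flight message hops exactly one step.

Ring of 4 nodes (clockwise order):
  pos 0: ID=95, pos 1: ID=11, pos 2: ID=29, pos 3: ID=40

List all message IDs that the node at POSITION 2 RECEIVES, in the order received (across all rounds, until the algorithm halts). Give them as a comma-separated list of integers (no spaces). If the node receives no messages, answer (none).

Answer: 11,95

Derivation:
Round 1: pos1(id11) recv 95: fwd; pos2(id29) recv 11: drop; pos3(id40) recv 29: drop; pos0(id95) recv 40: drop
Round 2: pos2(id29) recv 95: fwd
Round 3: pos3(id40) recv 95: fwd
Round 4: pos0(id95) recv 95: ELECTED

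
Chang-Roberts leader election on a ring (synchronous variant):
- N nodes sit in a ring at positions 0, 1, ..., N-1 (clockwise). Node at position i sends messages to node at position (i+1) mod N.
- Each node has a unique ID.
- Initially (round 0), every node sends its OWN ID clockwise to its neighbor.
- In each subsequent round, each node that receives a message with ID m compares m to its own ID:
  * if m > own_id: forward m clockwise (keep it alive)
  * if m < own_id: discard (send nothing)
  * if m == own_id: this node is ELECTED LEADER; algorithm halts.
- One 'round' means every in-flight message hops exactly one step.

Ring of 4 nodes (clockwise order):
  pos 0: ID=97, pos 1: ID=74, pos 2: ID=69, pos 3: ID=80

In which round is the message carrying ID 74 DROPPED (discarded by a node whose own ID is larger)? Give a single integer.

Answer: 2

Derivation:
Round 1: pos1(id74) recv 97: fwd; pos2(id69) recv 74: fwd; pos3(id80) recv 69: drop; pos0(id97) recv 80: drop
Round 2: pos2(id69) recv 97: fwd; pos3(id80) recv 74: drop
Round 3: pos3(id80) recv 97: fwd
Round 4: pos0(id97) recv 97: ELECTED
Message ID 74 originates at pos 1; dropped at pos 3 in round 2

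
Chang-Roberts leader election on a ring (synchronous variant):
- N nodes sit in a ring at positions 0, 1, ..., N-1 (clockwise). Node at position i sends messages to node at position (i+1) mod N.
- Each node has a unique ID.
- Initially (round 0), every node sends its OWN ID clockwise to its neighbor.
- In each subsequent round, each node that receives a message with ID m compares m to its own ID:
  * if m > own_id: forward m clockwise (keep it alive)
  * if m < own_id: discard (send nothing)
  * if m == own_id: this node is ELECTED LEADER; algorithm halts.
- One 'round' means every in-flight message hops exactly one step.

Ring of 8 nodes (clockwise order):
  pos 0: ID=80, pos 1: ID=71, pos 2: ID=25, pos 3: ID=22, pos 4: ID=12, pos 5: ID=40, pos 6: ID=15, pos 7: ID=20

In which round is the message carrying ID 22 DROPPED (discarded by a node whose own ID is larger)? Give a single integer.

Answer: 2

Derivation:
Round 1: pos1(id71) recv 80: fwd; pos2(id25) recv 71: fwd; pos3(id22) recv 25: fwd; pos4(id12) recv 22: fwd; pos5(id40) recv 12: drop; pos6(id15) recv 40: fwd; pos7(id20) recv 15: drop; pos0(id80) recv 20: drop
Round 2: pos2(id25) recv 80: fwd; pos3(id22) recv 71: fwd; pos4(id12) recv 25: fwd; pos5(id40) recv 22: drop; pos7(id20) recv 40: fwd
Round 3: pos3(id22) recv 80: fwd; pos4(id12) recv 71: fwd; pos5(id40) recv 25: drop; pos0(id80) recv 40: drop
Round 4: pos4(id12) recv 80: fwd; pos5(id40) recv 71: fwd
Round 5: pos5(id40) recv 80: fwd; pos6(id15) recv 71: fwd
Round 6: pos6(id15) recv 80: fwd; pos7(id20) recv 71: fwd
Round 7: pos7(id20) recv 80: fwd; pos0(id80) recv 71: drop
Round 8: pos0(id80) recv 80: ELECTED
Message ID 22 originates at pos 3; dropped at pos 5 in round 2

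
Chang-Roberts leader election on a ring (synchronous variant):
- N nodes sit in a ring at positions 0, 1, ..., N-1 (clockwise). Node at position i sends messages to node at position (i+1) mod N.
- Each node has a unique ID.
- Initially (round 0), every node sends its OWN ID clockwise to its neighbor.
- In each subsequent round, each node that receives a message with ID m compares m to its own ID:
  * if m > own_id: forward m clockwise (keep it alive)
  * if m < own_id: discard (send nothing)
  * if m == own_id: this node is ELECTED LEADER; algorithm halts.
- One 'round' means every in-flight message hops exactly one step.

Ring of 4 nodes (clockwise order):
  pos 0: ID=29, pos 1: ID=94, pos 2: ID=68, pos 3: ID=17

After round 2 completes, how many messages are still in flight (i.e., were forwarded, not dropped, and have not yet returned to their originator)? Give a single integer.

Round 1: pos1(id94) recv 29: drop; pos2(id68) recv 94: fwd; pos3(id17) recv 68: fwd; pos0(id29) recv 17: drop
Round 2: pos3(id17) recv 94: fwd; pos0(id29) recv 68: fwd
After round 2: 2 messages still in flight

Answer: 2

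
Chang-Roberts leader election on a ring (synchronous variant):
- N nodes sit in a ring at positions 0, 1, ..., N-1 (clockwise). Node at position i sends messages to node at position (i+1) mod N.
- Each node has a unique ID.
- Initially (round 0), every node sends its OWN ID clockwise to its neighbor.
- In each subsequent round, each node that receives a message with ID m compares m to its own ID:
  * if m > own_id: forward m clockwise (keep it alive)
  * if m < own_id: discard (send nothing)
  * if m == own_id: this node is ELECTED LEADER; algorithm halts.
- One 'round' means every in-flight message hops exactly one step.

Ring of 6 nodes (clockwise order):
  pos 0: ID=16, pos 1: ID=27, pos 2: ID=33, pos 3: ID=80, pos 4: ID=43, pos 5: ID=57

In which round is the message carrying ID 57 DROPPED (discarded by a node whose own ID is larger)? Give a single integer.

Round 1: pos1(id27) recv 16: drop; pos2(id33) recv 27: drop; pos3(id80) recv 33: drop; pos4(id43) recv 80: fwd; pos5(id57) recv 43: drop; pos0(id16) recv 57: fwd
Round 2: pos5(id57) recv 80: fwd; pos1(id27) recv 57: fwd
Round 3: pos0(id16) recv 80: fwd; pos2(id33) recv 57: fwd
Round 4: pos1(id27) recv 80: fwd; pos3(id80) recv 57: drop
Round 5: pos2(id33) recv 80: fwd
Round 6: pos3(id80) recv 80: ELECTED
Message ID 57 originates at pos 5; dropped at pos 3 in round 4

Answer: 4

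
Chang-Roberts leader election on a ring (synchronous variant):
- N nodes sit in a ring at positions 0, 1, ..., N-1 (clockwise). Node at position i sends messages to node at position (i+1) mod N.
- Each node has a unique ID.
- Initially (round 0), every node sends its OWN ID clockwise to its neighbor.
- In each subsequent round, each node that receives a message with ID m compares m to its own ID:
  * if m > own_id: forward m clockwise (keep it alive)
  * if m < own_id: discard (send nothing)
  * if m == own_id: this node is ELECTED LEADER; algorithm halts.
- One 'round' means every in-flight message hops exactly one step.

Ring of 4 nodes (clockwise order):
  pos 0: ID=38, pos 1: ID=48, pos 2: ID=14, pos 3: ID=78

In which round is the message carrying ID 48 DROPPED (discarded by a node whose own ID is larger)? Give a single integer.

Round 1: pos1(id48) recv 38: drop; pos2(id14) recv 48: fwd; pos3(id78) recv 14: drop; pos0(id38) recv 78: fwd
Round 2: pos3(id78) recv 48: drop; pos1(id48) recv 78: fwd
Round 3: pos2(id14) recv 78: fwd
Round 4: pos3(id78) recv 78: ELECTED
Message ID 48 originates at pos 1; dropped at pos 3 in round 2

Answer: 2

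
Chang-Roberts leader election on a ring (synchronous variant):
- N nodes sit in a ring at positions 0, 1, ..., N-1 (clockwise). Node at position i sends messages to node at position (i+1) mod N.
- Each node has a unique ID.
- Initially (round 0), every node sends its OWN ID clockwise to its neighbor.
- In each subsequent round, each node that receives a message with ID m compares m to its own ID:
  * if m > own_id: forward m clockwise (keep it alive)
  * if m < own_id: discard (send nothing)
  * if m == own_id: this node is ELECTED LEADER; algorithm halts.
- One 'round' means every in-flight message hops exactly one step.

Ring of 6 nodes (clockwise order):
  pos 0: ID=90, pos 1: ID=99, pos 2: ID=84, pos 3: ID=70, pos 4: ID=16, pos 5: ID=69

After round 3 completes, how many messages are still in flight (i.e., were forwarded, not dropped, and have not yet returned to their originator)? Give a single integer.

Answer: 2

Derivation:
Round 1: pos1(id99) recv 90: drop; pos2(id84) recv 99: fwd; pos3(id70) recv 84: fwd; pos4(id16) recv 70: fwd; pos5(id69) recv 16: drop; pos0(id90) recv 69: drop
Round 2: pos3(id70) recv 99: fwd; pos4(id16) recv 84: fwd; pos5(id69) recv 70: fwd
Round 3: pos4(id16) recv 99: fwd; pos5(id69) recv 84: fwd; pos0(id90) recv 70: drop
After round 3: 2 messages still in flight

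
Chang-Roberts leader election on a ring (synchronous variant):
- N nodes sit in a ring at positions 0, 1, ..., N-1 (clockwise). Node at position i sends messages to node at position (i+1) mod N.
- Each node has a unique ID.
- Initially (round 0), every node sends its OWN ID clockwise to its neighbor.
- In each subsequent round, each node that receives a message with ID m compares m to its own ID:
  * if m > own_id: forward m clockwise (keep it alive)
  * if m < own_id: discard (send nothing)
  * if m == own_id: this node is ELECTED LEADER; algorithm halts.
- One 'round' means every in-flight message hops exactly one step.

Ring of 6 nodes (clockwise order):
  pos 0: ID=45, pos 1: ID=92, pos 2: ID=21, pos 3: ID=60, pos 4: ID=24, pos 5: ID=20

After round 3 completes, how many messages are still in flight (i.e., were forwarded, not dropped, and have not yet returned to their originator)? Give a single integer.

Answer: 2

Derivation:
Round 1: pos1(id92) recv 45: drop; pos2(id21) recv 92: fwd; pos3(id60) recv 21: drop; pos4(id24) recv 60: fwd; pos5(id20) recv 24: fwd; pos0(id45) recv 20: drop
Round 2: pos3(id60) recv 92: fwd; pos5(id20) recv 60: fwd; pos0(id45) recv 24: drop
Round 3: pos4(id24) recv 92: fwd; pos0(id45) recv 60: fwd
After round 3: 2 messages still in flight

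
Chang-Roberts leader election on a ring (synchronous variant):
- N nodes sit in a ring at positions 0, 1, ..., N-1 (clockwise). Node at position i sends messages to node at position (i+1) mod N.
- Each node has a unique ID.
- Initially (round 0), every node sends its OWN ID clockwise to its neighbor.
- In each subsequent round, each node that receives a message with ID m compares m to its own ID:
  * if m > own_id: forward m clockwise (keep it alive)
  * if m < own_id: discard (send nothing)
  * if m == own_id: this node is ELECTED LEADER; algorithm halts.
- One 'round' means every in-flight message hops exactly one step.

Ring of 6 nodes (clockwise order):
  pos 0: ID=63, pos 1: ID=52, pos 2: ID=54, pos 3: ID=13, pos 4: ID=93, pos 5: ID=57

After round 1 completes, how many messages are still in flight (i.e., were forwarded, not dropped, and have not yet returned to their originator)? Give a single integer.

Answer: 3

Derivation:
Round 1: pos1(id52) recv 63: fwd; pos2(id54) recv 52: drop; pos3(id13) recv 54: fwd; pos4(id93) recv 13: drop; pos5(id57) recv 93: fwd; pos0(id63) recv 57: drop
After round 1: 3 messages still in flight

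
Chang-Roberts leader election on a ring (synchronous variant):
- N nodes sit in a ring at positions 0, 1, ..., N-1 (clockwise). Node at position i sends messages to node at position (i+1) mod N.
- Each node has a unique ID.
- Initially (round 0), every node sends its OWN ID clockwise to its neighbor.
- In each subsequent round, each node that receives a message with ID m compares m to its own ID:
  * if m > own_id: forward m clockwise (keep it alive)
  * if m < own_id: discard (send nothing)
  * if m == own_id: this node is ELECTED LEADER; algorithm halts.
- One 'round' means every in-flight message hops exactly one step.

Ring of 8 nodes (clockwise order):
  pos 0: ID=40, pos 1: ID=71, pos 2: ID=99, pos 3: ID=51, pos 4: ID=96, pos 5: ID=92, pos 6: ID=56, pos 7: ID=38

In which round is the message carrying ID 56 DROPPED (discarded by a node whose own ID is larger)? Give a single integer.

Answer: 3

Derivation:
Round 1: pos1(id71) recv 40: drop; pos2(id99) recv 71: drop; pos3(id51) recv 99: fwd; pos4(id96) recv 51: drop; pos5(id92) recv 96: fwd; pos6(id56) recv 92: fwd; pos7(id38) recv 56: fwd; pos0(id40) recv 38: drop
Round 2: pos4(id96) recv 99: fwd; pos6(id56) recv 96: fwd; pos7(id38) recv 92: fwd; pos0(id40) recv 56: fwd
Round 3: pos5(id92) recv 99: fwd; pos7(id38) recv 96: fwd; pos0(id40) recv 92: fwd; pos1(id71) recv 56: drop
Round 4: pos6(id56) recv 99: fwd; pos0(id40) recv 96: fwd; pos1(id71) recv 92: fwd
Round 5: pos7(id38) recv 99: fwd; pos1(id71) recv 96: fwd; pos2(id99) recv 92: drop
Round 6: pos0(id40) recv 99: fwd; pos2(id99) recv 96: drop
Round 7: pos1(id71) recv 99: fwd
Round 8: pos2(id99) recv 99: ELECTED
Message ID 56 originates at pos 6; dropped at pos 1 in round 3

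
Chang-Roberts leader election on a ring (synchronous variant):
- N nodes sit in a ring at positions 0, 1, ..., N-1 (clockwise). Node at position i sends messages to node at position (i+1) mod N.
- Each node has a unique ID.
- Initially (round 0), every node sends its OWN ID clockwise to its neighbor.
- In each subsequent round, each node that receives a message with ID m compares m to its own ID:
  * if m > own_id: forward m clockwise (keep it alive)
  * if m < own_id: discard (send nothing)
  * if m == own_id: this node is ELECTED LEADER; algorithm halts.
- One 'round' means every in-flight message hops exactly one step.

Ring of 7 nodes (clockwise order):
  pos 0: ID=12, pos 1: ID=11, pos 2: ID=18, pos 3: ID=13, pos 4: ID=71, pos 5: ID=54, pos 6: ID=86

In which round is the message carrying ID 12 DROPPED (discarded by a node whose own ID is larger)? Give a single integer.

Round 1: pos1(id11) recv 12: fwd; pos2(id18) recv 11: drop; pos3(id13) recv 18: fwd; pos4(id71) recv 13: drop; pos5(id54) recv 71: fwd; pos6(id86) recv 54: drop; pos0(id12) recv 86: fwd
Round 2: pos2(id18) recv 12: drop; pos4(id71) recv 18: drop; pos6(id86) recv 71: drop; pos1(id11) recv 86: fwd
Round 3: pos2(id18) recv 86: fwd
Round 4: pos3(id13) recv 86: fwd
Round 5: pos4(id71) recv 86: fwd
Round 6: pos5(id54) recv 86: fwd
Round 7: pos6(id86) recv 86: ELECTED
Message ID 12 originates at pos 0; dropped at pos 2 in round 2

Answer: 2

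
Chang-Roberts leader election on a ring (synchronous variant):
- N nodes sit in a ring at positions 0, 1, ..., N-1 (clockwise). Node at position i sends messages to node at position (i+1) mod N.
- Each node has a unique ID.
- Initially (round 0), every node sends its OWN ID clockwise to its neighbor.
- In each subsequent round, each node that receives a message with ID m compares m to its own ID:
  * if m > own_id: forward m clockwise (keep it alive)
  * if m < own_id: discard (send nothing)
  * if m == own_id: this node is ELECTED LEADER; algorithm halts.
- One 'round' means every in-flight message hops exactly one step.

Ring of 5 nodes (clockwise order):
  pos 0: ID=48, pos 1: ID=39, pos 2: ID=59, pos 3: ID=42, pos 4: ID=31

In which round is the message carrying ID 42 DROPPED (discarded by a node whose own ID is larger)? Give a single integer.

Round 1: pos1(id39) recv 48: fwd; pos2(id59) recv 39: drop; pos3(id42) recv 59: fwd; pos4(id31) recv 42: fwd; pos0(id48) recv 31: drop
Round 2: pos2(id59) recv 48: drop; pos4(id31) recv 59: fwd; pos0(id48) recv 42: drop
Round 3: pos0(id48) recv 59: fwd
Round 4: pos1(id39) recv 59: fwd
Round 5: pos2(id59) recv 59: ELECTED
Message ID 42 originates at pos 3; dropped at pos 0 in round 2

Answer: 2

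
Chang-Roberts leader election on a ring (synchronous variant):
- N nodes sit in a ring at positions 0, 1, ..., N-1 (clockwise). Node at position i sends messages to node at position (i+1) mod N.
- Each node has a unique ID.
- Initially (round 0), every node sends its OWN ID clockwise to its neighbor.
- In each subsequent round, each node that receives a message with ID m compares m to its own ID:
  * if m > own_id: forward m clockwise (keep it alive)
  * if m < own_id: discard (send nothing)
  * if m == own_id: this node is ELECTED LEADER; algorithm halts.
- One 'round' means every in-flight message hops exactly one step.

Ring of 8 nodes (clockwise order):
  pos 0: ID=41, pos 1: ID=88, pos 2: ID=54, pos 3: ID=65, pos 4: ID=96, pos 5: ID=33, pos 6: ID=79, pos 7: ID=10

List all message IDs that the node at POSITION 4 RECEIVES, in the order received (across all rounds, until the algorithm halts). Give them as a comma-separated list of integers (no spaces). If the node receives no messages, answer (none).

Answer: 65,88,96

Derivation:
Round 1: pos1(id88) recv 41: drop; pos2(id54) recv 88: fwd; pos3(id65) recv 54: drop; pos4(id96) recv 65: drop; pos5(id33) recv 96: fwd; pos6(id79) recv 33: drop; pos7(id10) recv 79: fwd; pos0(id41) recv 10: drop
Round 2: pos3(id65) recv 88: fwd; pos6(id79) recv 96: fwd; pos0(id41) recv 79: fwd
Round 3: pos4(id96) recv 88: drop; pos7(id10) recv 96: fwd; pos1(id88) recv 79: drop
Round 4: pos0(id41) recv 96: fwd
Round 5: pos1(id88) recv 96: fwd
Round 6: pos2(id54) recv 96: fwd
Round 7: pos3(id65) recv 96: fwd
Round 8: pos4(id96) recv 96: ELECTED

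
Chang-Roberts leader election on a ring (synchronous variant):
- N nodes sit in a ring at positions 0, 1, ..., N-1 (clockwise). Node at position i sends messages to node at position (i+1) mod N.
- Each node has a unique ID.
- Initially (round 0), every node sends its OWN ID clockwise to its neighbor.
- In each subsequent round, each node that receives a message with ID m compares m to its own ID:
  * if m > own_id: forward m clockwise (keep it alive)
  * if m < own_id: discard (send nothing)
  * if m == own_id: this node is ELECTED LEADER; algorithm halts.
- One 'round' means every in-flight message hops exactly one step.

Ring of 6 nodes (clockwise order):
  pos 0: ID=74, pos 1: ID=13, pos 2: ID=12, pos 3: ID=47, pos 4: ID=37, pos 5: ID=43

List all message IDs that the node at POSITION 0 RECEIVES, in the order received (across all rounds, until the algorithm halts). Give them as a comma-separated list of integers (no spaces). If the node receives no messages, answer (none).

Answer: 43,47,74

Derivation:
Round 1: pos1(id13) recv 74: fwd; pos2(id12) recv 13: fwd; pos3(id47) recv 12: drop; pos4(id37) recv 47: fwd; pos5(id43) recv 37: drop; pos0(id74) recv 43: drop
Round 2: pos2(id12) recv 74: fwd; pos3(id47) recv 13: drop; pos5(id43) recv 47: fwd
Round 3: pos3(id47) recv 74: fwd; pos0(id74) recv 47: drop
Round 4: pos4(id37) recv 74: fwd
Round 5: pos5(id43) recv 74: fwd
Round 6: pos0(id74) recv 74: ELECTED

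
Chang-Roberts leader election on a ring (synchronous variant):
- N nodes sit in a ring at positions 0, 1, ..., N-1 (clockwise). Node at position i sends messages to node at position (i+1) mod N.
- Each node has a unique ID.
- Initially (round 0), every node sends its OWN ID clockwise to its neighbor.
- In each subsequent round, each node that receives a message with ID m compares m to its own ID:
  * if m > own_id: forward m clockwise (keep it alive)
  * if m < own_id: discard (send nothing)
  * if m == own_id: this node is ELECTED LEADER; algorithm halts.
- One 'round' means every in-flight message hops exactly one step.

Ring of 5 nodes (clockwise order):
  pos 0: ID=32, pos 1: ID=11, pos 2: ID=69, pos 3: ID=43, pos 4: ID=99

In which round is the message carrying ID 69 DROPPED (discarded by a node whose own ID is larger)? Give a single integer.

Round 1: pos1(id11) recv 32: fwd; pos2(id69) recv 11: drop; pos3(id43) recv 69: fwd; pos4(id99) recv 43: drop; pos0(id32) recv 99: fwd
Round 2: pos2(id69) recv 32: drop; pos4(id99) recv 69: drop; pos1(id11) recv 99: fwd
Round 3: pos2(id69) recv 99: fwd
Round 4: pos3(id43) recv 99: fwd
Round 5: pos4(id99) recv 99: ELECTED
Message ID 69 originates at pos 2; dropped at pos 4 in round 2

Answer: 2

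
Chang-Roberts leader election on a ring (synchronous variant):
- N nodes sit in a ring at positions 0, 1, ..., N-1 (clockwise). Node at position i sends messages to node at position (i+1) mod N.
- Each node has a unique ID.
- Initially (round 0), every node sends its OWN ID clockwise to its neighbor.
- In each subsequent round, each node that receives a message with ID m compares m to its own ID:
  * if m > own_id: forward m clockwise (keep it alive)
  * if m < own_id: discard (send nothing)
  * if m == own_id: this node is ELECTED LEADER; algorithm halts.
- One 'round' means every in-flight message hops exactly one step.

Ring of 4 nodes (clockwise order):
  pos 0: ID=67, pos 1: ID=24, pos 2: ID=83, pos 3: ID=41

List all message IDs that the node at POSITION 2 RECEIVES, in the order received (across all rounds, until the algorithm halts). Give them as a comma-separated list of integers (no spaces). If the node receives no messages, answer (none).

Round 1: pos1(id24) recv 67: fwd; pos2(id83) recv 24: drop; pos3(id41) recv 83: fwd; pos0(id67) recv 41: drop
Round 2: pos2(id83) recv 67: drop; pos0(id67) recv 83: fwd
Round 3: pos1(id24) recv 83: fwd
Round 4: pos2(id83) recv 83: ELECTED

Answer: 24,67,83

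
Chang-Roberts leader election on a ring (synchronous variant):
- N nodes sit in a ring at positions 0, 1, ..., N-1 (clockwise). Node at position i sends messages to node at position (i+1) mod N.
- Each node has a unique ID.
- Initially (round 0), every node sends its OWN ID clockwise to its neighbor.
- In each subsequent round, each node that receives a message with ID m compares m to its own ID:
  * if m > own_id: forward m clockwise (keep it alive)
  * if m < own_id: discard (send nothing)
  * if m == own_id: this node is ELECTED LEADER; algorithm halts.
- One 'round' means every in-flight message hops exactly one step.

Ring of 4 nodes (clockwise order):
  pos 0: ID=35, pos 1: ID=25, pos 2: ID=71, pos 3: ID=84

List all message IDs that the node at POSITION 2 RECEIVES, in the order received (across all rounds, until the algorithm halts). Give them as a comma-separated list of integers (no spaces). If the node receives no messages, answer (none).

Answer: 25,35,84

Derivation:
Round 1: pos1(id25) recv 35: fwd; pos2(id71) recv 25: drop; pos3(id84) recv 71: drop; pos0(id35) recv 84: fwd
Round 2: pos2(id71) recv 35: drop; pos1(id25) recv 84: fwd
Round 3: pos2(id71) recv 84: fwd
Round 4: pos3(id84) recv 84: ELECTED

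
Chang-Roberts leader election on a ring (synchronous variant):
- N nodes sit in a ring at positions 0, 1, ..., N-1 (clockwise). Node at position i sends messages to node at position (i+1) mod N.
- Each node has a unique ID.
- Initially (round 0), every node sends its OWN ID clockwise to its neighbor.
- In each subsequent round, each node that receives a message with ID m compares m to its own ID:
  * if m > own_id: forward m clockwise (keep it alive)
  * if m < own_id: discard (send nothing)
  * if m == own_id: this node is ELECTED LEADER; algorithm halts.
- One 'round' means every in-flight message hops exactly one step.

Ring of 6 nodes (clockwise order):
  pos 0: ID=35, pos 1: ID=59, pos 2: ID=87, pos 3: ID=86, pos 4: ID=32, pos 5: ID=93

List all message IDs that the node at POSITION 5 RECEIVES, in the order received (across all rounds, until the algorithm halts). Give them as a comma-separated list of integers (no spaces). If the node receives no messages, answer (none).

Answer: 32,86,87,93

Derivation:
Round 1: pos1(id59) recv 35: drop; pos2(id87) recv 59: drop; pos3(id86) recv 87: fwd; pos4(id32) recv 86: fwd; pos5(id93) recv 32: drop; pos0(id35) recv 93: fwd
Round 2: pos4(id32) recv 87: fwd; pos5(id93) recv 86: drop; pos1(id59) recv 93: fwd
Round 3: pos5(id93) recv 87: drop; pos2(id87) recv 93: fwd
Round 4: pos3(id86) recv 93: fwd
Round 5: pos4(id32) recv 93: fwd
Round 6: pos5(id93) recv 93: ELECTED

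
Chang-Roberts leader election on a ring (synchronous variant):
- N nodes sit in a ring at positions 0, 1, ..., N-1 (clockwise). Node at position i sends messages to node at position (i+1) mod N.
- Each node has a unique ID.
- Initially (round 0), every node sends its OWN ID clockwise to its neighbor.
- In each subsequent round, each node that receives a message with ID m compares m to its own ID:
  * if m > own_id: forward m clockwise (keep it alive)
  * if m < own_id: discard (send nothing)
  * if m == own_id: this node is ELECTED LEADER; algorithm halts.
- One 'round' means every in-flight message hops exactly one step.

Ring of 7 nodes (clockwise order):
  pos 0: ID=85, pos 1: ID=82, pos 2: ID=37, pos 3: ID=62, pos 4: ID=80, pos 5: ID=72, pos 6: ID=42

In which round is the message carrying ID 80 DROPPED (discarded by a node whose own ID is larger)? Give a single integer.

Round 1: pos1(id82) recv 85: fwd; pos2(id37) recv 82: fwd; pos3(id62) recv 37: drop; pos4(id80) recv 62: drop; pos5(id72) recv 80: fwd; pos6(id42) recv 72: fwd; pos0(id85) recv 42: drop
Round 2: pos2(id37) recv 85: fwd; pos3(id62) recv 82: fwd; pos6(id42) recv 80: fwd; pos0(id85) recv 72: drop
Round 3: pos3(id62) recv 85: fwd; pos4(id80) recv 82: fwd; pos0(id85) recv 80: drop
Round 4: pos4(id80) recv 85: fwd; pos5(id72) recv 82: fwd
Round 5: pos5(id72) recv 85: fwd; pos6(id42) recv 82: fwd
Round 6: pos6(id42) recv 85: fwd; pos0(id85) recv 82: drop
Round 7: pos0(id85) recv 85: ELECTED
Message ID 80 originates at pos 4; dropped at pos 0 in round 3

Answer: 3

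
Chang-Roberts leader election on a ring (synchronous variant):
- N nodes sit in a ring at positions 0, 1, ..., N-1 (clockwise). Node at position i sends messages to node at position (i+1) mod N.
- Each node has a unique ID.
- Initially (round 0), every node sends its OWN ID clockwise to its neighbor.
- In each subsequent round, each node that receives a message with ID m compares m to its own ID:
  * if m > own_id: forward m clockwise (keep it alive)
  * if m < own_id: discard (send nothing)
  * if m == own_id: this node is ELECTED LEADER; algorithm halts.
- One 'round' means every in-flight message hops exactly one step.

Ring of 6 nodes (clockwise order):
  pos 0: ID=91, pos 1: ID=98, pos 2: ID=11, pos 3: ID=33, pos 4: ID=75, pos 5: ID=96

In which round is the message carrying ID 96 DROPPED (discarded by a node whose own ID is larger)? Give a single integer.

Answer: 2

Derivation:
Round 1: pos1(id98) recv 91: drop; pos2(id11) recv 98: fwd; pos3(id33) recv 11: drop; pos4(id75) recv 33: drop; pos5(id96) recv 75: drop; pos0(id91) recv 96: fwd
Round 2: pos3(id33) recv 98: fwd; pos1(id98) recv 96: drop
Round 3: pos4(id75) recv 98: fwd
Round 4: pos5(id96) recv 98: fwd
Round 5: pos0(id91) recv 98: fwd
Round 6: pos1(id98) recv 98: ELECTED
Message ID 96 originates at pos 5; dropped at pos 1 in round 2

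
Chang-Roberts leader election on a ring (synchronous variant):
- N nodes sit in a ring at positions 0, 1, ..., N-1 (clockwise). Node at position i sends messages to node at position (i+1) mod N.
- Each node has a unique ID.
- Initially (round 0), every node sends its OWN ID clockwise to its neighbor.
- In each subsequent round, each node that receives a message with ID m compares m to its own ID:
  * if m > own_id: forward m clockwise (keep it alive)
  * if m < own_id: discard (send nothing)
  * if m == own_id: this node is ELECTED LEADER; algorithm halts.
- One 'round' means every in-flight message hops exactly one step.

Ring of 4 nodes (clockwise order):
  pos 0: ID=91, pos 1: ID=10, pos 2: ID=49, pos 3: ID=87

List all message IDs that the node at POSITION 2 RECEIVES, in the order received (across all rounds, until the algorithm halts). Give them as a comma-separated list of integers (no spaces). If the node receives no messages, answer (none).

Answer: 10,91

Derivation:
Round 1: pos1(id10) recv 91: fwd; pos2(id49) recv 10: drop; pos3(id87) recv 49: drop; pos0(id91) recv 87: drop
Round 2: pos2(id49) recv 91: fwd
Round 3: pos3(id87) recv 91: fwd
Round 4: pos0(id91) recv 91: ELECTED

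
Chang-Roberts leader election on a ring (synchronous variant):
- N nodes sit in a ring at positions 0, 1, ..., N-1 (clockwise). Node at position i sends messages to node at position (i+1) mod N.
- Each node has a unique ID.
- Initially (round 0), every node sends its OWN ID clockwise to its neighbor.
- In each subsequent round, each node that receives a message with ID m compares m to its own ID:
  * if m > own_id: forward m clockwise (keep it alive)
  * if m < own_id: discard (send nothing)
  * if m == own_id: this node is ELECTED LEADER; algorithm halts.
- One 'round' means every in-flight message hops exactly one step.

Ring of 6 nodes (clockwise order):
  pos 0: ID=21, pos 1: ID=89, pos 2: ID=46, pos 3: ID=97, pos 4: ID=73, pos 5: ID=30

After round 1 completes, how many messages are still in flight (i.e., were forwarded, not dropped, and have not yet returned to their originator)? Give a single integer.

Round 1: pos1(id89) recv 21: drop; pos2(id46) recv 89: fwd; pos3(id97) recv 46: drop; pos4(id73) recv 97: fwd; pos5(id30) recv 73: fwd; pos0(id21) recv 30: fwd
After round 1: 4 messages still in flight

Answer: 4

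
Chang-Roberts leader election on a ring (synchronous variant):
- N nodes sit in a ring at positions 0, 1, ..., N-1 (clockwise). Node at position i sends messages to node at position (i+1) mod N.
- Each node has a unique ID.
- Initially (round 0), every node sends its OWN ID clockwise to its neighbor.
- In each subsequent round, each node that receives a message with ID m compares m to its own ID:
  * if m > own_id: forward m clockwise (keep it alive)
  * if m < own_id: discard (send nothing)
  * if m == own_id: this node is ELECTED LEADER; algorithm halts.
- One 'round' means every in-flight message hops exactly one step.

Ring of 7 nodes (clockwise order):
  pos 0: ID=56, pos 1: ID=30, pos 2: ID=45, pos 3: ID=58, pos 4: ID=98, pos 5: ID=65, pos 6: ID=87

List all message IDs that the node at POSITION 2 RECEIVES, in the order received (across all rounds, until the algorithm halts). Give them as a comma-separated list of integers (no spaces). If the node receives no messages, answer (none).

Round 1: pos1(id30) recv 56: fwd; pos2(id45) recv 30: drop; pos3(id58) recv 45: drop; pos4(id98) recv 58: drop; pos5(id65) recv 98: fwd; pos6(id87) recv 65: drop; pos0(id56) recv 87: fwd
Round 2: pos2(id45) recv 56: fwd; pos6(id87) recv 98: fwd; pos1(id30) recv 87: fwd
Round 3: pos3(id58) recv 56: drop; pos0(id56) recv 98: fwd; pos2(id45) recv 87: fwd
Round 4: pos1(id30) recv 98: fwd; pos3(id58) recv 87: fwd
Round 5: pos2(id45) recv 98: fwd; pos4(id98) recv 87: drop
Round 6: pos3(id58) recv 98: fwd
Round 7: pos4(id98) recv 98: ELECTED

Answer: 30,56,87,98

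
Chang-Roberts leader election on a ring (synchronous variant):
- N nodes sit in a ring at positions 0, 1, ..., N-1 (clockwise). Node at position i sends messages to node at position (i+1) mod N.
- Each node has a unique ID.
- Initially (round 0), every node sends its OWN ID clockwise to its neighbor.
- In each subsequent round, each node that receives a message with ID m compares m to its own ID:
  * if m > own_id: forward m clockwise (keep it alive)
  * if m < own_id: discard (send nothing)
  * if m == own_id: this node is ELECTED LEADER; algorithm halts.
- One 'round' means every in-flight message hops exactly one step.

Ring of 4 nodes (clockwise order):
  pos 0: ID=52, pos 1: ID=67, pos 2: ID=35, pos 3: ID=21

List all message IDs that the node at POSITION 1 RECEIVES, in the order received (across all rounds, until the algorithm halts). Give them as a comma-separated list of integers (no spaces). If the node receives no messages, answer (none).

Answer: 52,67

Derivation:
Round 1: pos1(id67) recv 52: drop; pos2(id35) recv 67: fwd; pos3(id21) recv 35: fwd; pos0(id52) recv 21: drop
Round 2: pos3(id21) recv 67: fwd; pos0(id52) recv 35: drop
Round 3: pos0(id52) recv 67: fwd
Round 4: pos1(id67) recv 67: ELECTED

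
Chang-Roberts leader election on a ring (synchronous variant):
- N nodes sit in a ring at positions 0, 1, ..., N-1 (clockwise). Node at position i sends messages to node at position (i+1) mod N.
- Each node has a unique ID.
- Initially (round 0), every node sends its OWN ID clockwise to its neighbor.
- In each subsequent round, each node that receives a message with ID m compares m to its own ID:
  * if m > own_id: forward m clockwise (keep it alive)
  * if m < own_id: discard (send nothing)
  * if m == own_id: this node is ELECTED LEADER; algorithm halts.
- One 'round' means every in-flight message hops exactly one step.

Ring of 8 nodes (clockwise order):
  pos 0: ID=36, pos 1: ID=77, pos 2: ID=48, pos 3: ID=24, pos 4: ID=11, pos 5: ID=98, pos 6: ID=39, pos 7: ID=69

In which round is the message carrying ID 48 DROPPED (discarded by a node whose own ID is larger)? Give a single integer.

Answer: 3

Derivation:
Round 1: pos1(id77) recv 36: drop; pos2(id48) recv 77: fwd; pos3(id24) recv 48: fwd; pos4(id11) recv 24: fwd; pos5(id98) recv 11: drop; pos6(id39) recv 98: fwd; pos7(id69) recv 39: drop; pos0(id36) recv 69: fwd
Round 2: pos3(id24) recv 77: fwd; pos4(id11) recv 48: fwd; pos5(id98) recv 24: drop; pos7(id69) recv 98: fwd; pos1(id77) recv 69: drop
Round 3: pos4(id11) recv 77: fwd; pos5(id98) recv 48: drop; pos0(id36) recv 98: fwd
Round 4: pos5(id98) recv 77: drop; pos1(id77) recv 98: fwd
Round 5: pos2(id48) recv 98: fwd
Round 6: pos3(id24) recv 98: fwd
Round 7: pos4(id11) recv 98: fwd
Round 8: pos5(id98) recv 98: ELECTED
Message ID 48 originates at pos 2; dropped at pos 5 in round 3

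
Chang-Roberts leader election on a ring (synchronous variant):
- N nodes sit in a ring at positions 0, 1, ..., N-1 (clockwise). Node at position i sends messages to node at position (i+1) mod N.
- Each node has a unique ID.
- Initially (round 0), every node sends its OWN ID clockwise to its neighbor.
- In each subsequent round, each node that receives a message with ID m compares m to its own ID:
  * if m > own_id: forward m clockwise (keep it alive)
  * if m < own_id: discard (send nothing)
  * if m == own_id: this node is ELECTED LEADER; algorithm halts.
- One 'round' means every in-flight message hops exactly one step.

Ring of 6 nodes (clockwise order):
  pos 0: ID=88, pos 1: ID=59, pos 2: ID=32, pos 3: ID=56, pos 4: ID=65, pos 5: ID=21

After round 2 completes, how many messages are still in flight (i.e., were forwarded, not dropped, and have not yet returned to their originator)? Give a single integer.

Answer: 2

Derivation:
Round 1: pos1(id59) recv 88: fwd; pos2(id32) recv 59: fwd; pos3(id56) recv 32: drop; pos4(id65) recv 56: drop; pos5(id21) recv 65: fwd; pos0(id88) recv 21: drop
Round 2: pos2(id32) recv 88: fwd; pos3(id56) recv 59: fwd; pos0(id88) recv 65: drop
After round 2: 2 messages still in flight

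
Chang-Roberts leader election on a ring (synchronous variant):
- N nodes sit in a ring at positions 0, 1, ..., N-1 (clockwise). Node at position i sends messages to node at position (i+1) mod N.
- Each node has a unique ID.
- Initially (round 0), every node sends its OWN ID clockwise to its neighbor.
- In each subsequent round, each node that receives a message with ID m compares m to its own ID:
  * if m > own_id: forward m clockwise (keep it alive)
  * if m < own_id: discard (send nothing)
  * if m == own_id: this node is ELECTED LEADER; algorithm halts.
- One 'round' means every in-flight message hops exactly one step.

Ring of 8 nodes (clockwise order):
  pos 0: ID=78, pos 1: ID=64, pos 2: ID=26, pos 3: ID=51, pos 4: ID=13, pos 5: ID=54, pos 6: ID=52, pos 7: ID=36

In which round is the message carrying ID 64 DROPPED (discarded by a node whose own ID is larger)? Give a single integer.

Round 1: pos1(id64) recv 78: fwd; pos2(id26) recv 64: fwd; pos3(id51) recv 26: drop; pos4(id13) recv 51: fwd; pos5(id54) recv 13: drop; pos6(id52) recv 54: fwd; pos7(id36) recv 52: fwd; pos0(id78) recv 36: drop
Round 2: pos2(id26) recv 78: fwd; pos3(id51) recv 64: fwd; pos5(id54) recv 51: drop; pos7(id36) recv 54: fwd; pos0(id78) recv 52: drop
Round 3: pos3(id51) recv 78: fwd; pos4(id13) recv 64: fwd; pos0(id78) recv 54: drop
Round 4: pos4(id13) recv 78: fwd; pos5(id54) recv 64: fwd
Round 5: pos5(id54) recv 78: fwd; pos6(id52) recv 64: fwd
Round 6: pos6(id52) recv 78: fwd; pos7(id36) recv 64: fwd
Round 7: pos7(id36) recv 78: fwd; pos0(id78) recv 64: drop
Round 8: pos0(id78) recv 78: ELECTED
Message ID 64 originates at pos 1; dropped at pos 0 in round 7

Answer: 7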